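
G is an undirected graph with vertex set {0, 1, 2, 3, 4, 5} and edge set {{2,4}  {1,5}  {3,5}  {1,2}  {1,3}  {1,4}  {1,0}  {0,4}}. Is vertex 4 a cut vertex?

Deleting 4 leaves 1 component (was 1) (its neighbors 0, 1, 2 remain connected to each other), so 4 is not a cut vertex.

No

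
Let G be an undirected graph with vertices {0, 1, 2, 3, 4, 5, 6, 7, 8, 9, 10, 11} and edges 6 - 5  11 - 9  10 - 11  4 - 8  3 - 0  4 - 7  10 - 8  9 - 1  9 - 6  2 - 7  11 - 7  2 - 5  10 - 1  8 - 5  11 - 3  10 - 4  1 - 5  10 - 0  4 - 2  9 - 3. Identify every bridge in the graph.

The edges on the cycle 10-4-2-5-1-10 are not bridges since each lies on that cycle.
Every edge lies on some cycle, so there are no bridges.

none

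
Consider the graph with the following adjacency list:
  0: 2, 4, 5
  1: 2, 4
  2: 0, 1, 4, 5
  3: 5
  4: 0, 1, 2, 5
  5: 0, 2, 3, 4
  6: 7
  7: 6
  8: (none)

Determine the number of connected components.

3

8 is isolated — a component by itself.
Starting from 6 we can reach 6, 7. That is one component of size 2.
Starting from 0 we can reach 0, 1, 2, 3, 4, 5. That is one component of size 6.
Total: 3 components.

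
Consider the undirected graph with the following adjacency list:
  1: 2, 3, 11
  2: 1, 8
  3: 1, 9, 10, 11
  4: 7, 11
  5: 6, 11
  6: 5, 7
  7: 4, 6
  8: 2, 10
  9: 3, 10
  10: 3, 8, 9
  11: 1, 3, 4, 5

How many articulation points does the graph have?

1

Removing 11 increases the component count from 1 to 2, so 11 is a cut vertex.
By contrast removing 4 leaves 1 component; it is not a cut vertex. No other vertex is a cut vertex either.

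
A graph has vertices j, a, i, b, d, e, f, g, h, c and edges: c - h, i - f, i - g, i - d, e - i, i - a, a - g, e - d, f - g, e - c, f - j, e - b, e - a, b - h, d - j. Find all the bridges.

The edges on the cycle e-c-h-b-e are not bridges since each lies on that cycle.
Every edge lies on some cycle, so there are no bridges.

none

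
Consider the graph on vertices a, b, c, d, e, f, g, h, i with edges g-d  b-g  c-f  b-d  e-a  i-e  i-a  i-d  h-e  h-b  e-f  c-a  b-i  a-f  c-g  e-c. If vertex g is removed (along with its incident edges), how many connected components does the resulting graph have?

1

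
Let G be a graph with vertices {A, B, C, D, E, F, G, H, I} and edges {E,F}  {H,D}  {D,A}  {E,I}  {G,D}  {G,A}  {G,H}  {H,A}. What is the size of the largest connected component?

4

C is isolated — a component by itself.
B is isolated — a component by itself.
Starting from E we can reach E, F, I. That is one component of size 3.
Starting from A we can reach A, D, G, H. That is one component of size 4.
The largest has 4 vertices.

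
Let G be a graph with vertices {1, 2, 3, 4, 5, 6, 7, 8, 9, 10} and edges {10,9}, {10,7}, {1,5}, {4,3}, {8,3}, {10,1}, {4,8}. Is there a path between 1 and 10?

Yes

From 1 we can reach 1, 5, 7, 9, 10, which includes 10.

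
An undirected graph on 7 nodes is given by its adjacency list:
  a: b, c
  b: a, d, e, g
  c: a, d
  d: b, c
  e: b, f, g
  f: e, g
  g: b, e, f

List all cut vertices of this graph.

Removing b increases the component count from 1 to 2, so b is a cut vertex.
By contrast removing c leaves 1 component; it is not a cut vertex. No other vertex is a cut vertex either.

b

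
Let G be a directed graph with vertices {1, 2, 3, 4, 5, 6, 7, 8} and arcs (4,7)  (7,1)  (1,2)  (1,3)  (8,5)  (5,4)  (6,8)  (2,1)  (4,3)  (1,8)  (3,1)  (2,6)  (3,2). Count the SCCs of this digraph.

1

{1, 2, 3, 4, 5, 6, 7, 8} are all mutually reachable — one SCC of size 8.
That gives 1 strongly connected component.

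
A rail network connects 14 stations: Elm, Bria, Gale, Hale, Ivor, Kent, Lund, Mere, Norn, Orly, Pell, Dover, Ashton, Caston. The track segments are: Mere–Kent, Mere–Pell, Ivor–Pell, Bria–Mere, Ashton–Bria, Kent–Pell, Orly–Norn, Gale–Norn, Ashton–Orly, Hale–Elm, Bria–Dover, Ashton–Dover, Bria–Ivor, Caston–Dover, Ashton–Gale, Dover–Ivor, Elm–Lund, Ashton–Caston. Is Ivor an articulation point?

Deleting Ivor leaves 2 components (was 2), so Ivor is not a cut vertex.

No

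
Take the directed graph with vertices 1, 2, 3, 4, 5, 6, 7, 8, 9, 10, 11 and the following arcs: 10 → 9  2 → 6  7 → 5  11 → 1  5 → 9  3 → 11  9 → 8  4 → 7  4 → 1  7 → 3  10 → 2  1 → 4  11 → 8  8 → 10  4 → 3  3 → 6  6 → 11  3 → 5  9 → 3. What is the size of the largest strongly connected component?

11

{1, 2, 3, 4, 5, 6, 7, 8, 9, 10, 11} are all mutually reachable — one SCC of size 11.
The largest has 11 vertices.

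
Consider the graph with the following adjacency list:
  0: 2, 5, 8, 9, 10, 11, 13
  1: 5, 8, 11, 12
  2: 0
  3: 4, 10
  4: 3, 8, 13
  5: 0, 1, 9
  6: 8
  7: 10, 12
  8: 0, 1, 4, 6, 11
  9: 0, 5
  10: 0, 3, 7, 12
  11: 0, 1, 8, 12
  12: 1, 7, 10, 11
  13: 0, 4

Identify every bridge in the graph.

The edges on the cycle 0-10-3-4-8-0 are not bridges since each lies on that cycle.
But removing 6-8 disconnects 6 from 8; removing 2-0 disconnects 2 from 0 — these are bridges.

0-2, 6-8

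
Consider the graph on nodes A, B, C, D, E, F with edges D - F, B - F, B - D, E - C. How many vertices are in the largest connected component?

3

A is isolated — a component by itself.
Starting from C we can reach C, E. That is one component of size 2.
Starting from B we can reach B, D, F. That is one component of size 3.
The largest has 3 vertices.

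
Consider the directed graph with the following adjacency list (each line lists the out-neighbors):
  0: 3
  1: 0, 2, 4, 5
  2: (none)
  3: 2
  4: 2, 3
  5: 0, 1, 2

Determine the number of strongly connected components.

{1, 5} are all mutually reachable — one SCC of size 2.
{4} is an SCC by itself.
{0} is an SCC by itself.
{3} is an SCC by itself.
{2} is an SCC by itself.
That gives 5 strongly connected components.

5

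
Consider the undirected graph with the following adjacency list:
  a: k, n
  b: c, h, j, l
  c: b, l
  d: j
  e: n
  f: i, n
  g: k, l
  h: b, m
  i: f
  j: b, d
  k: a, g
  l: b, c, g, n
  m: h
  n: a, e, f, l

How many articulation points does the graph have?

6

Removing b increases the component count from 1 to 3, so b is a cut vertex.
Removing f increases the component count from 1 to 2, so f is a cut vertex.
Removing h increases the component count from 1 to 2, so h is a cut vertex.
Likewise j, l, n are cut vertices.
By contrast removing i leaves 1 component; it is not a cut vertex. No other vertex is a cut vertex either.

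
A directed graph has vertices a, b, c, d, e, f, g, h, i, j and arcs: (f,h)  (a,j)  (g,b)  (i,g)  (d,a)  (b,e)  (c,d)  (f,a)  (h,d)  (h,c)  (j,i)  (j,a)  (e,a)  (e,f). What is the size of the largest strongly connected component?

10

{a, b, c, d, e, f, g, h, i, j} are all mutually reachable — one SCC of size 10.
The largest has 10 vertices.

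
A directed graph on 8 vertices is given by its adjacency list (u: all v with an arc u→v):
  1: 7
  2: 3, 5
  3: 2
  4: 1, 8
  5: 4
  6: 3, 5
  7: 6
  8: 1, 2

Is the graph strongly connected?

Yes

From 8 we can reach every vertex (1, 2, 3, 4, 5, 6, 7, 8), and every vertex can reach 8 (1, 2, 3, 4, 5, 6, 7, 8). So the whole graph is one strongly connected component.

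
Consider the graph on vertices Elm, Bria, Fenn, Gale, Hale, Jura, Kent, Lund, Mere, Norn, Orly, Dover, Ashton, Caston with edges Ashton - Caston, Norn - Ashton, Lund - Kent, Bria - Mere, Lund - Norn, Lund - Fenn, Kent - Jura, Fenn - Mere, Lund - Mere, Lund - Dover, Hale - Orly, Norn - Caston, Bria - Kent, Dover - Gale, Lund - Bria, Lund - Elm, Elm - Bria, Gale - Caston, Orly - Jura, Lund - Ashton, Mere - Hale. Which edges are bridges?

The edges on the cycle Lund-Dover-Gale-Caston-Ashton-Lund are not bridges since each lies on that cycle.
Every edge lies on some cycle, so there are no bridges.

none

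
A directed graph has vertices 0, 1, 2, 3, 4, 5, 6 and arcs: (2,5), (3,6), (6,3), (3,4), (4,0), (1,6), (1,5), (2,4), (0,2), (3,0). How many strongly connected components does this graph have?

4

{0, 2, 4} are all mutually reachable — one SCC of size 3.
{3, 6} are all mutually reachable — one SCC of size 2.
{5} is an SCC by itself.
{1} is an SCC by itself.
That gives 4 strongly connected components.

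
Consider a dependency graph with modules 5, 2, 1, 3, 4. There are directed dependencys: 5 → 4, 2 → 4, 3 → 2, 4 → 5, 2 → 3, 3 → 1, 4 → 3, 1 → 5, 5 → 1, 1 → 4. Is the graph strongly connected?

Yes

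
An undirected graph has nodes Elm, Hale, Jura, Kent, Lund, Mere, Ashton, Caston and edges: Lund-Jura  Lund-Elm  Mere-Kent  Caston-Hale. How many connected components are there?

Ashton is isolated — a component by itself.
Starting from Kent we can reach Kent, Mere. That is one component of size 2.
Starting from Hale we can reach Hale, Caston. That is one component of size 2.
Starting from Elm we can reach Elm, Jura, Lund. That is one component of size 3.
Total: 4 components.

4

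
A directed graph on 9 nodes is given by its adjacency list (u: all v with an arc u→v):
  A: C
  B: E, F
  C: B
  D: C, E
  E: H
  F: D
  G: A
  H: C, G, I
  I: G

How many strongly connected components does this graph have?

1

{A, B, C, D, E, F, G, H, I} are all mutually reachable — one SCC of size 9.
That gives 1 strongly connected component.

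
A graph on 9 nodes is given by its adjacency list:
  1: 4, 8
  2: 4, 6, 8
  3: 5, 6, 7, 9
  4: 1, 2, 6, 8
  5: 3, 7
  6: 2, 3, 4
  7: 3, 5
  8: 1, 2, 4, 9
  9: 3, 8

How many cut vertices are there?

Removing 3 increases the component count from 1 to 2, so 3 is a cut vertex.
By contrast removing 9 leaves 1 component; it is not a cut vertex. No other vertex is a cut vertex either.

1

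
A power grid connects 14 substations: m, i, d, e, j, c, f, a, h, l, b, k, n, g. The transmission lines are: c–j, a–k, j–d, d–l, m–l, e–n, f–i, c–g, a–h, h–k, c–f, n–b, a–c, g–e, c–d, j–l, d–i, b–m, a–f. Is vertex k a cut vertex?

No

Deleting k leaves 1 component (was 1) (its neighbors a, h remain connected to each other), so k is not a cut vertex.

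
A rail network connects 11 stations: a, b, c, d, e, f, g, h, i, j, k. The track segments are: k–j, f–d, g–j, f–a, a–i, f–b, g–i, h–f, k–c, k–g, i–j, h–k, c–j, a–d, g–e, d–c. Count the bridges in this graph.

The edges on the cycle h-f-a-d-c-j-k-h are not bridges since each lies on that cycle.
But removing b–f disconnects b from f; removing g–e disconnects g from e — these are bridges.
That makes 2 bridges.

2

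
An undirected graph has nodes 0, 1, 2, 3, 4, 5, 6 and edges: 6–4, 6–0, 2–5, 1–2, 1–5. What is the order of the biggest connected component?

3

3 is isolated — a component by itself.
Starting from 1 we can reach 1, 2, 5. That is one component of size 3.
Starting from 0 we can reach 0, 4, 6. That is one component of size 3.
The largest has 3 vertices.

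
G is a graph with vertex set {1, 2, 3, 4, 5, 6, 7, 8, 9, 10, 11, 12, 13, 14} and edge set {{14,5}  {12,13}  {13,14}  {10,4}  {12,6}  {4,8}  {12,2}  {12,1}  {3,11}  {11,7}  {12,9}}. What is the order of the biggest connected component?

Starting from 4 we can reach 4, 8, 10. That is one component of size 3.
Starting from 3 we can reach 3, 7, 11. That is one component of size 3.
Starting from 1 we can reach 1, 2, 5, 6, 9, 12, 13, 14. That is one component of size 8.
The largest has 8 vertices.

8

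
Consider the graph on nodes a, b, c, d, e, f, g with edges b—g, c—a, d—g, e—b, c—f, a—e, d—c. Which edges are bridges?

c-f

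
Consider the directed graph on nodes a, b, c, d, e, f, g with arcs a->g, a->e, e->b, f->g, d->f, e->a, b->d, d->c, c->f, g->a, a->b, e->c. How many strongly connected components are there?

1

{a, b, c, d, e, f, g} are all mutually reachable — one SCC of size 7.
That gives 1 strongly connected component.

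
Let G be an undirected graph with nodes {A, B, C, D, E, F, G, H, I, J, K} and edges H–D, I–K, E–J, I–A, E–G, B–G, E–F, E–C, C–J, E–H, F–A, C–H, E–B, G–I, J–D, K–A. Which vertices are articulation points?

E

Removing E increases the component count from 1 to 2, so E is a cut vertex.
By contrast removing C leaves 1 component; it is not a cut vertex. No other vertex is a cut vertex either.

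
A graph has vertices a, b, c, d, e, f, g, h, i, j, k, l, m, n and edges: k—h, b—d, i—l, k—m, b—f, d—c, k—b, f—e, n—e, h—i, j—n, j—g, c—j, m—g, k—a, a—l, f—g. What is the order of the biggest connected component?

Starting from a we can reach a, b, c, d, e, f, g, h, i, j, k, l, m, n. That is one component of size 14.
The largest has 14 vertices.

14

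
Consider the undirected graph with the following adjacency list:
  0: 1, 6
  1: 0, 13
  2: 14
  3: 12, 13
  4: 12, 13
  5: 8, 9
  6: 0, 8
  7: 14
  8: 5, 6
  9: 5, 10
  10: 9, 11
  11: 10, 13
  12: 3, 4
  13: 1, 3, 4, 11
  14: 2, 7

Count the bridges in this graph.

The edges on the cycle 13-11-10-9-5-8-6-0-1-13 are not bridges since each lies on that cycle.
But removing 14-7 disconnects 14 from 7; removing 2-14 disconnects 2 from 14 — these are bridges.
That makes 2 bridges.

2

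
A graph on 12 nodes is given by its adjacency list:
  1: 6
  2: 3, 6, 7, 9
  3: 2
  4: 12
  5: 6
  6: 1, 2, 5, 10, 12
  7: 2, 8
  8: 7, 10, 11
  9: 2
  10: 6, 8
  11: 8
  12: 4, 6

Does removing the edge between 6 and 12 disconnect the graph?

Yes

Removing 6-12 leaves no path between 6 and 12: the component count goes from 1 to 2. So it is a bridge.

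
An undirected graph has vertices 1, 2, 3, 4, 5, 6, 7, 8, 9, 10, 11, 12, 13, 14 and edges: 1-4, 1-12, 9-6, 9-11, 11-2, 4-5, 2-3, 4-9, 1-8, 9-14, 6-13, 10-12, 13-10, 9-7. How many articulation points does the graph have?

5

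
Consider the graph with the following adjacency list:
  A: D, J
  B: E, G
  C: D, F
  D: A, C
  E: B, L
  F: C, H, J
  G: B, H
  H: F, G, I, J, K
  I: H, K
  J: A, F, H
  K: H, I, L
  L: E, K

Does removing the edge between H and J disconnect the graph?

After removing H-J, the path H-F-J still connects them, so the edge is not a bridge.

No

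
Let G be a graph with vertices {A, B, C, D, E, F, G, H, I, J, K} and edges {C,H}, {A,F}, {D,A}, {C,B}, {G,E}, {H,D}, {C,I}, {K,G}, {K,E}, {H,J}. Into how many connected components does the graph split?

2

Starting from E we can reach E, G, K. That is one component of size 3.
Starting from A we can reach A, B, C, D, F, H, I, J. That is one component of size 8.
Total: 2 components.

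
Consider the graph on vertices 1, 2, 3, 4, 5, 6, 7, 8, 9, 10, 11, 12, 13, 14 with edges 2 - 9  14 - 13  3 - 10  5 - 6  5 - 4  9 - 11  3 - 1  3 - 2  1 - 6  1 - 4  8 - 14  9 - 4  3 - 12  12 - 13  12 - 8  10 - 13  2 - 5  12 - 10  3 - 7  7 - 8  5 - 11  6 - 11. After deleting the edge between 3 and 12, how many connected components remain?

3 and 12 are still connected via 3-10-12, so the component count stays at 1.

1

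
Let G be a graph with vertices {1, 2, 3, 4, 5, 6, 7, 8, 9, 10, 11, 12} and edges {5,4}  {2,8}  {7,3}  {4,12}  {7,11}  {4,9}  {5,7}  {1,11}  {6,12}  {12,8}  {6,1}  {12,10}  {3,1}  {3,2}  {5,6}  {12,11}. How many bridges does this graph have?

2

The edges on the cycle 5-4-12-6-5 are not bridges since each lies on that cycle.
But removing 10 - 12 disconnects 10 from 12; removing 9 - 4 disconnects 9 from 4 — these are bridges.
That makes 2 bridges.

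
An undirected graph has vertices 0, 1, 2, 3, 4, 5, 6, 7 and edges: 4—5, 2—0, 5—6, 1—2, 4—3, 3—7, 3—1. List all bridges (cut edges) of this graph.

removing 2—1 disconnects 2 from 1; removing 5—6 disconnects 5 from 6; removing 3—1 disconnects 3 from 1; removing 3—7 disconnects 3 from 7 — these are bridges.
In total 7 edges are bridges.

0-2, 1-2, 1-3, 3-4, 3-7, 4-5, 5-6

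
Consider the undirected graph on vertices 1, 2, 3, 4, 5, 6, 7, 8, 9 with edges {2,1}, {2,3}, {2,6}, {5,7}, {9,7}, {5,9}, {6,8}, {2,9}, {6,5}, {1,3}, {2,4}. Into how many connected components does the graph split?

1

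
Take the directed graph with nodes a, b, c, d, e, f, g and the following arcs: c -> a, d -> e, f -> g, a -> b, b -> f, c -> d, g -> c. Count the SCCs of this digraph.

3

{a, b, c, f, g} are all mutually reachable — one SCC of size 5.
{d} is an SCC by itself.
{e} is an SCC by itself.
That gives 3 strongly connected components.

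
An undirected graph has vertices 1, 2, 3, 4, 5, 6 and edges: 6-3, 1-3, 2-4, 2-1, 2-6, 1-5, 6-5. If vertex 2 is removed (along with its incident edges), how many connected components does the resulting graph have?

With 2 gone, the remaining components are: {4}; {1, 3, 5, 6}.
That is 2 components.

2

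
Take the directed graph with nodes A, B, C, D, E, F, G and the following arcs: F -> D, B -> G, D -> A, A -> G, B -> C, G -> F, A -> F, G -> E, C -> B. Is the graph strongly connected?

There is no directed path from E to D, so the graph is not strongly connected.

No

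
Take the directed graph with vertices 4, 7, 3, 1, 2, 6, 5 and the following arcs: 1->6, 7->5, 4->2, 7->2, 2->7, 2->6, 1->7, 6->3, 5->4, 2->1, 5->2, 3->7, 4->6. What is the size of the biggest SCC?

{1, 2, 3, 4, 5, 6, 7} are all mutually reachable — one SCC of size 7.
The largest has 7 vertices.

7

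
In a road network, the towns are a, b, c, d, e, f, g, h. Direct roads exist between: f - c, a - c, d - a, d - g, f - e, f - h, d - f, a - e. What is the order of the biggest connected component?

7

b is isolated — a component by itself.
Starting from a we can reach a, c, d, e, f, g, h. That is one component of size 7.
The largest has 7 vertices.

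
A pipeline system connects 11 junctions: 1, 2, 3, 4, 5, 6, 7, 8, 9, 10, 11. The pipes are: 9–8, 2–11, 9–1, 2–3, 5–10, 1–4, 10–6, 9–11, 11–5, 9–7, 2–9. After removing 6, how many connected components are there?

1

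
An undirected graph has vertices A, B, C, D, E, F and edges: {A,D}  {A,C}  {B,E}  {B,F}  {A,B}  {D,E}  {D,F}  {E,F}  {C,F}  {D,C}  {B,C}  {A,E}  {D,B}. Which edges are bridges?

The edges on the cycle D-B-E-D are not bridges since each lies on that cycle.
Every edge lies on some cycle, so there are no bridges.

none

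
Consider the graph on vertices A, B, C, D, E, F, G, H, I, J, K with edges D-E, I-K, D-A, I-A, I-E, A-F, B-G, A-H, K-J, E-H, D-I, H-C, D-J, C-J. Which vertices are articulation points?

Removing A increases the component count from 2 to 3, so A is a cut vertex.
By contrast removing D leaves 2 components; it is not a cut vertex. No other vertex is a cut vertex either.

A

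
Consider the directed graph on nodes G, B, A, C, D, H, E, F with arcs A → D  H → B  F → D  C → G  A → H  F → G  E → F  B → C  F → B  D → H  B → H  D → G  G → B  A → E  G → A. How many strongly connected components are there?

{A, B, C, D, E, F, G, H} are all mutually reachable — one SCC of size 8.
That gives 1 strongly connected component.

1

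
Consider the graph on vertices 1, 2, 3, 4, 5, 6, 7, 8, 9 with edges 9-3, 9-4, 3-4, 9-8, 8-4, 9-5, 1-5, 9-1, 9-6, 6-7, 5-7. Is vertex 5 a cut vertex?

Deleting 5 leaves 2 components (was 2), so 5 is not a cut vertex.

No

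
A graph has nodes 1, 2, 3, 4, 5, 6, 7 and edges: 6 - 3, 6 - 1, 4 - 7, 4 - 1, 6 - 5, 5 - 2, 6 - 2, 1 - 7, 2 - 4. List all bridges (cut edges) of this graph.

3-6

The edges on the cycle 6-5-2-6 are not bridges since each lies on that cycle.
But removing 3 - 6 disconnects 3 from 6 — this is a bridge.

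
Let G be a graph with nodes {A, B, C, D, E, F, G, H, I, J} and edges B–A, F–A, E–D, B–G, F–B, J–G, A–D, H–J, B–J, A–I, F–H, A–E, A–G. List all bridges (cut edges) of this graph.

The edges on the cycle F-H-J-G-A-B-F are not bridges since each lies on that cycle.
But removing A–I disconnects A from I — this is a bridge.

A-I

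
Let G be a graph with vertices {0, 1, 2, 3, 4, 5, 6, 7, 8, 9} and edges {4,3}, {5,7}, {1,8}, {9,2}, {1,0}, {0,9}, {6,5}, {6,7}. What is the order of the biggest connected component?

5

Starting from 3 we can reach 3, 4. That is one component of size 2.
Starting from 5 we can reach 5, 6, 7. That is one component of size 3.
Starting from 0 we can reach 0, 1, 2, 8, 9. That is one component of size 5.
The largest has 5 vertices.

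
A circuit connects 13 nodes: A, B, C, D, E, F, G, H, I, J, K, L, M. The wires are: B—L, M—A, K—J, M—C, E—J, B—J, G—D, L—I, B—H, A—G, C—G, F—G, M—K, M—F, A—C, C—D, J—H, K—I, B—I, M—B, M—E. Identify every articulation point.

Removing M increases the component count from 1 to 2, so M is a cut vertex.
By contrast removing L leaves 1 component; it is not a cut vertex. No other vertex is a cut vertex either.

M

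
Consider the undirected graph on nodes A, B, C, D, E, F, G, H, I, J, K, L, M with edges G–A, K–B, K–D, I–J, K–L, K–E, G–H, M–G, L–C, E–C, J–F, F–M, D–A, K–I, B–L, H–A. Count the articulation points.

1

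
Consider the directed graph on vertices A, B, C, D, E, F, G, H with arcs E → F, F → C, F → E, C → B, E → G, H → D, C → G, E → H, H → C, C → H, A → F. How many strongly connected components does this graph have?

{C, H} are all mutually reachable — one SCC of size 2.
{E, F} are all mutually reachable — one SCC of size 2.
{A} is an SCC by itself.
{B} is an SCC by itself.
{G} is an SCC by itself.
(and 1 more singleton SCC)
That gives 6 strongly connected components.

6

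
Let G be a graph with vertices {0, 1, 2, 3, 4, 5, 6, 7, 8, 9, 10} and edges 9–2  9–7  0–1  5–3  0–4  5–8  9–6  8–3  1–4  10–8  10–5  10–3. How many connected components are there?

Starting from 0 we can reach 0, 1, 4. That is one component of size 3.
Starting from 2 we can reach 2, 6, 7, 9. That is one component of size 4.
Starting from 3 we can reach 3, 5, 8, 10. That is one component of size 4.
Total: 3 components.

3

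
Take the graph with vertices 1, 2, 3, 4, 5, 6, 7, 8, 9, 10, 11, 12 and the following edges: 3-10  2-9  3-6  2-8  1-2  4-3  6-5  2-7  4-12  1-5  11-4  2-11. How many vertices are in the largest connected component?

12

Starting from 1 we can reach 1, 2, 3, 4, 5, 6, 7, 8, 9, 10, 11, 12. That is one component of size 12.
The largest has 12 vertices.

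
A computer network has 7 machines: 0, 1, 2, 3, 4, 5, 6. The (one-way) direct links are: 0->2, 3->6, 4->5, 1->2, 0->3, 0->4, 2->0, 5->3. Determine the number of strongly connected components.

6

{0, 2} are all mutually reachable — one SCC of size 2.
{4} is an SCC by itself.
{5} is an SCC by itself.
{6} is an SCC by itself.
{1} is an SCC by itself.
(and 1 more singleton SCC)
That gives 6 strongly connected components.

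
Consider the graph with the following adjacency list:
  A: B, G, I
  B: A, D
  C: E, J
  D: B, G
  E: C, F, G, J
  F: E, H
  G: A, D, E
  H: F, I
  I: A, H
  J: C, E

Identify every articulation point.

E

Removing E increases the component count from 1 to 2, so E is a cut vertex.
By contrast removing F leaves 1 component; it is not a cut vertex. No other vertex is a cut vertex either.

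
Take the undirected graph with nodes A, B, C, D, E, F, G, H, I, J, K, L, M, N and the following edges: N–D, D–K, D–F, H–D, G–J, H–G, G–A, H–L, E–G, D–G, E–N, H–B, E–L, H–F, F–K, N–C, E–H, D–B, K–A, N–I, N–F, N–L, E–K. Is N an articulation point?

Yes

Deleting N raises the number of components from 2 to 4, so N is a cut vertex.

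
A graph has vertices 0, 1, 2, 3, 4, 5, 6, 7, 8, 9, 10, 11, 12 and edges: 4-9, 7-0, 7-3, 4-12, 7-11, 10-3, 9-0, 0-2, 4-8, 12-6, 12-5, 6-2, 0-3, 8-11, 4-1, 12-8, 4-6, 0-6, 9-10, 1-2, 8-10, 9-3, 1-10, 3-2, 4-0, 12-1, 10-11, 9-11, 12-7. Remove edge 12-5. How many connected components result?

Before removal there is 1 component.
12-5 is a bridge — removing it separates 12's side from 5's side.
After removal: 2 components.

2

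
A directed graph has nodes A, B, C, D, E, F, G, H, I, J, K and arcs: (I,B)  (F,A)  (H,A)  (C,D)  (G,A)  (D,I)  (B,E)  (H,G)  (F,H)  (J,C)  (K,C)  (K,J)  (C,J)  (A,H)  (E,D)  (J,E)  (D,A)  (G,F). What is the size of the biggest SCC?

{A, F, G, H} are all mutually reachable — one SCC of size 4.
{B, D, E, I} are all mutually reachable — one SCC of size 4.
{C, J} are all mutually reachable — one SCC of size 2.
{K} is an SCC by itself.
The largest has 4 vertices.

4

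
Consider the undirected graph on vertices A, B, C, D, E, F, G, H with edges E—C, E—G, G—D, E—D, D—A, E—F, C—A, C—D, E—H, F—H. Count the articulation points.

1

Removing E increases the component count from 2 to 3, so E is a cut vertex.
By contrast removing G leaves 2 components; it is not a cut vertex. No other vertex is a cut vertex either.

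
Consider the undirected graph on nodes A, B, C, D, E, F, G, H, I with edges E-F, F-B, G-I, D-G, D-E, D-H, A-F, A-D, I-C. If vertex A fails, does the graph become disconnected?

Deleting A leaves 1 component (was 1) (its neighbors D, F remain connected to each other), so A is not a cut vertex.

No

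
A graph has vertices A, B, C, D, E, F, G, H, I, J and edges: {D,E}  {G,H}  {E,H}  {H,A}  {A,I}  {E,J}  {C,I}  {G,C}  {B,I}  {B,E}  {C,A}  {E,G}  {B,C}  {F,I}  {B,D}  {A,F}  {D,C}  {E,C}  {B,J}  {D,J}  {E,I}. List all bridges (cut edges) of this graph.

The edges on the cycle E-G-H-E are not bridges since each lies on that cycle.
Every edge lies on some cycle, so there are no bridges.

none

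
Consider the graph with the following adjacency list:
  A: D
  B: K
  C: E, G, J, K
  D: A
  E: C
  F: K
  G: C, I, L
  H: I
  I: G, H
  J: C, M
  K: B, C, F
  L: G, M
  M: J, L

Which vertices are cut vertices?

Removing C increases the component count from 2 to 4, so C is a cut vertex.
Removing G increases the component count from 2 to 3, so G is a cut vertex.
Removing I increases the component count from 2 to 3, so I is a cut vertex.
Likewise K is a cut vertex.
By contrast removing A leaves 2 components; it is not a cut vertex. No other vertex is a cut vertex either.

C, G, I, K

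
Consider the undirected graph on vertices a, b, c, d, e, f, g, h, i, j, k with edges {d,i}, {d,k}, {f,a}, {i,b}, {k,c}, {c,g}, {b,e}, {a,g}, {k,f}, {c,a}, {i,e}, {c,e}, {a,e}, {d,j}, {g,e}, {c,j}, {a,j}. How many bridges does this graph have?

0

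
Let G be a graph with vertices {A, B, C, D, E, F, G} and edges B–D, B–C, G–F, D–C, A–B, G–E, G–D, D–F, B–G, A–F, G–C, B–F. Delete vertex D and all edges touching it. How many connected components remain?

1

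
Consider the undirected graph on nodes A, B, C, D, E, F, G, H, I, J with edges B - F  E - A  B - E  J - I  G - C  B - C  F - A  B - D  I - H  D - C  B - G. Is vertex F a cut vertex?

Deleting F leaves 2 components (was 2), so F is not a cut vertex.

No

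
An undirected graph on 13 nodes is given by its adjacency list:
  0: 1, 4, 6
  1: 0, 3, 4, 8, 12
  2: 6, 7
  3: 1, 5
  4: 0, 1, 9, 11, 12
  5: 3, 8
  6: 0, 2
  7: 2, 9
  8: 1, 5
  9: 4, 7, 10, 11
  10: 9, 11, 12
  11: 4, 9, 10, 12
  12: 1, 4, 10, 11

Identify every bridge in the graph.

none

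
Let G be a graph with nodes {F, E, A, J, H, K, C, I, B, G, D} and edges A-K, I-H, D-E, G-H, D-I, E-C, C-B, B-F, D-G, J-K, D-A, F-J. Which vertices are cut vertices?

D

Removing D increases the component count from 1 to 2, so D is a cut vertex.
By contrast removing A leaves 1 component; it is not a cut vertex. No other vertex is a cut vertex either.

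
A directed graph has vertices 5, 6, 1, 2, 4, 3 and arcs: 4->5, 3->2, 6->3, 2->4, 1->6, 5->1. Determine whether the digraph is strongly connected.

From 2 we can reach every vertex (1, 2, 3, 4, 5, 6), and every vertex can reach 2 (1, 2, 3, 4, 5, 6). So the whole graph is one strongly connected component.

Yes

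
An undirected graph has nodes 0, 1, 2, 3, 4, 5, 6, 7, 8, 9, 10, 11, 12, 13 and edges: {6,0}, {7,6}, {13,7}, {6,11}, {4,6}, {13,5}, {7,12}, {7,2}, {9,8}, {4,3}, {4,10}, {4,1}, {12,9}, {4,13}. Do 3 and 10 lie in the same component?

From 3 we can reach 0, 1, 2, 3, 4, 5, 6, 7, 8, 9, 10, 11, 12, 13, which includes 10.

Yes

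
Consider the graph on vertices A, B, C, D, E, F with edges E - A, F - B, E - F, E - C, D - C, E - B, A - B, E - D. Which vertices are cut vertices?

E

Removing E increases the component count from 1 to 2, so E is a cut vertex.
By contrast removing A leaves 1 component; it is not a cut vertex. No other vertex is a cut vertex either.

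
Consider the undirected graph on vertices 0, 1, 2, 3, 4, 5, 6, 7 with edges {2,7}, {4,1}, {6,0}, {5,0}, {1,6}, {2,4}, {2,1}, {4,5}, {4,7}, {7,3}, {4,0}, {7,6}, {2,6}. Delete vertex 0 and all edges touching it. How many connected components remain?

1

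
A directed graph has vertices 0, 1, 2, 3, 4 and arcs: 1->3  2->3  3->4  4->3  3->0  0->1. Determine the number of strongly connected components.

2

{0, 1, 3, 4} are all mutually reachable — one SCC of size 4.
{2} is an SCC by itself.
That gives 2 strongly connected components.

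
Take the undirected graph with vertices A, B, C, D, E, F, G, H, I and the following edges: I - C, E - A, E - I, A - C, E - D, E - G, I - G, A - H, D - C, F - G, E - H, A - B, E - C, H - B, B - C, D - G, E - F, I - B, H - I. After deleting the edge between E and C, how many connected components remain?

E and C are still connected via E-A-C, so the component count stays at 1.

1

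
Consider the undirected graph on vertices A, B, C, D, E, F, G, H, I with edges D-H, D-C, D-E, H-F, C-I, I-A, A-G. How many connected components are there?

2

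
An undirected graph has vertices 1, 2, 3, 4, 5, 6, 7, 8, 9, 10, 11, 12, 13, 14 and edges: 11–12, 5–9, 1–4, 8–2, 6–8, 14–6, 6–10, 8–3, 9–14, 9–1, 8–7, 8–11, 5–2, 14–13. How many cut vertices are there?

Removing 1 increases the component count from 1 to 2, so 1 is a cut vertex.
Removing 6 increases the component count from 1 to 2, so 6 is a cut vertex.
Removing 8 increases the component count from 1 to 4, so 8 is a cut vertex.
Likewise 9, 11, 14 are cut vertices.
By contrast removing 4 leaves 1 component; it is not a cut vertex. No other vertex is a cut vertex either.

6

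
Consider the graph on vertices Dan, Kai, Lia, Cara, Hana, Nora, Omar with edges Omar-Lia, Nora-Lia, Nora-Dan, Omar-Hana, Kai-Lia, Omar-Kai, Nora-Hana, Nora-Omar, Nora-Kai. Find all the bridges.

Dan-Nora

The edges on the cycle Nora-Omar-Lia-Kai-Nora are not bridges since each lies on that cycle.
But removing Dan-Nora disconnects Dan from Nora — this is a bridge.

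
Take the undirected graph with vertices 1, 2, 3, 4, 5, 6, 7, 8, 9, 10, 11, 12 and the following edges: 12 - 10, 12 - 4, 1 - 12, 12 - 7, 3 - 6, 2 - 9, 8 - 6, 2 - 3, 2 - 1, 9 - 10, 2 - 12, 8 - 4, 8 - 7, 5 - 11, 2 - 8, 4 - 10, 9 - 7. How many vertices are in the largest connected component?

10

Starting from 5 we can reach 5, 11. That is one component of size 2.
Starting from 1 we can reach 1, 2, 3, 4, 6, 7, 8, 9, 10, 12. That is one component of size 10.
The largest has 10 vertices.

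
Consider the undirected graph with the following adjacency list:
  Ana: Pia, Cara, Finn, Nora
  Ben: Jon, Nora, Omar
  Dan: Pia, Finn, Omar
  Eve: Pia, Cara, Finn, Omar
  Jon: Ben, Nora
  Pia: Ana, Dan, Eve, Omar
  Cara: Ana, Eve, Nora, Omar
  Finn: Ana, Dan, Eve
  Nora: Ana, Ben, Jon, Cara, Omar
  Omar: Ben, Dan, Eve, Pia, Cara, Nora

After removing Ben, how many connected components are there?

1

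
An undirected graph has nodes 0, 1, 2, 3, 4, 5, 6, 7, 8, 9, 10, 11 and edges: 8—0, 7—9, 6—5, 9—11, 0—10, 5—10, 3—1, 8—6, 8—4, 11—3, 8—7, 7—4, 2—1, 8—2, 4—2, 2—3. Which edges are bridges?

The edges on the cycle 8-7-9-11-3-1-2-8 are not bridges since each lies on that cycle.
Every edge lies on some cycle, so there are no bridges.

none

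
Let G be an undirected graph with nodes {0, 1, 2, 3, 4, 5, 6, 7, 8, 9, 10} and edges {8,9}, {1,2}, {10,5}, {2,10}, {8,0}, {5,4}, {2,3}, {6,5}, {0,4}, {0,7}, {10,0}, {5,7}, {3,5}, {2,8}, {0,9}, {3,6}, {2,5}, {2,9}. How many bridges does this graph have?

The edges on the cycle 2-3-6-5-2 are not bridges since each lies on that cycle.
But removing 2–1 disconnects 2 from 1 — this is a bridge.

1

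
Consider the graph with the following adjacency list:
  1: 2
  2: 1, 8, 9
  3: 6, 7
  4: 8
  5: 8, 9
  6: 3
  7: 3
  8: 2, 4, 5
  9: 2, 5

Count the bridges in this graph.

4

The edges on the cycle 9-5-8-2-9 are not bridges since each lies on that cycle.
But removing 6-3 disconnects 6 from 3; removing 8-4 disconnects 8 from 4; removing 2-1 disconnects 2 from 1; removing 7-3 disconnects 7 from 3 — these are bridges.
That makes 4 bridges.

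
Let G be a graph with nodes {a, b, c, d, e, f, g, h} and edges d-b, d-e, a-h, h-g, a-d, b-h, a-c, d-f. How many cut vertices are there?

3

Removing a increases the component count from 1 to 2, so a is a cut vertex.
Removing d increases the component count from 1 to 3, so d is a cut vertex.
Removing h increases the component count from 1 to 2, so h is a cut vertex.
By contrast removing e leaves 1 component; it is not a cut vertex. No other vertex is a cut vertex either.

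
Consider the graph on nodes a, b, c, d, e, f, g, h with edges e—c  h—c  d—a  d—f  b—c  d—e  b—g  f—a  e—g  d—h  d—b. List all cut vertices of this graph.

d

Removing d increases the component count from 1 to 2, so d is a cut vertex.
By contrast removing f leaves 1 component; it is not a cut vertex. No other vertex is a cut vertex either.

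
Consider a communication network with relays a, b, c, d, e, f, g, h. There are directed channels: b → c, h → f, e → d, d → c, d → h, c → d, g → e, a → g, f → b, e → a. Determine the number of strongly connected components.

2

{b, c, d, f, h} are all mutually reachable — one SCC of size 5.
{a, e, g} are all mutually reachable — one SCC of size 3.
That gives 2 strongly connected components.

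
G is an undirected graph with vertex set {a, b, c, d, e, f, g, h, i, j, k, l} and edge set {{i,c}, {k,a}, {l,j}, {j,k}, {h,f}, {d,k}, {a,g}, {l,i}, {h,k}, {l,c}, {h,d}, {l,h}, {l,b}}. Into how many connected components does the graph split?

e is isolated — a component by itself.
Starting from a we can reach a, b, c, d, f, g, h, i, j, k, l. That is one component of size 11.
Total: 2 components.

2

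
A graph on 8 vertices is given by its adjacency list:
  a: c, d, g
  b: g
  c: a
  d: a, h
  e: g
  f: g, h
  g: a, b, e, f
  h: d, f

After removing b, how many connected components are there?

1

With b gone, the remaining components are: {a, c, d, e, f, g, h}.
That is 1 component.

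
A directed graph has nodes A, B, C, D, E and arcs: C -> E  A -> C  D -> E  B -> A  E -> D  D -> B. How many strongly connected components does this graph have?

1

{A, B, C, D, E} are all mutually reachable — one SCC of size 5.
That gives 1 strongly connected component.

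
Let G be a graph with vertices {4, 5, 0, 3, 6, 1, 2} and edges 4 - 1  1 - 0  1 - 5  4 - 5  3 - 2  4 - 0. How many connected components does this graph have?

3

6 is isolated — a component by itself.
Starting from 2 we can reach 2, 3. That is one component of size 2.
Starting from 0 we can reach 0, 1, 4, 5. That is one component of size 4.
Total: 3 components.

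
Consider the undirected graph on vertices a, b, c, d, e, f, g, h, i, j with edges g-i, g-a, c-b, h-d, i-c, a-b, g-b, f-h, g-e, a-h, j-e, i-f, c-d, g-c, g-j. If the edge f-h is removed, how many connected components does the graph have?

1

f and h are still connected via f-i-g-a-h, so the component count stays at 1.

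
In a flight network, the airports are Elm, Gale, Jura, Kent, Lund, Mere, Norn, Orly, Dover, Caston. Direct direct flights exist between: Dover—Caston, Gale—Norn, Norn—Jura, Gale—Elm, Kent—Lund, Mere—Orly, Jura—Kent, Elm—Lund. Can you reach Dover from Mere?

No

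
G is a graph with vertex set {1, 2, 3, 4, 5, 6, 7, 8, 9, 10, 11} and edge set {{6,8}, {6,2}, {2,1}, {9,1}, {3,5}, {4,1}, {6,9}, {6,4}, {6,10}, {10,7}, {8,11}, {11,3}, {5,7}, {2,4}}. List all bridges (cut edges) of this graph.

none

The edges on the cycle 6-2-4-6 are not bridges since each lies on that cycle.
Every edge lies on some cycle, so there are no bridges.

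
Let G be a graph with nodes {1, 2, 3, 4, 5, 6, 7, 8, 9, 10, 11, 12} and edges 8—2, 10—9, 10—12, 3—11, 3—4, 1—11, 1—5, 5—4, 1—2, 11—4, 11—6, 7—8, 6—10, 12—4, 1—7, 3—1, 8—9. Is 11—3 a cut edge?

After removing 11—3, the path 11-1-3 still connects them, so the edge is not a bridge.

No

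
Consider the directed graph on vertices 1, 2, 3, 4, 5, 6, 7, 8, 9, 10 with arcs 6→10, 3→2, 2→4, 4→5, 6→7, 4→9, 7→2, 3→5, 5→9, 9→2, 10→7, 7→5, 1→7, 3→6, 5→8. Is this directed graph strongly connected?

No

There is no directed path from 1 to 3, so the graph is not strongly connected.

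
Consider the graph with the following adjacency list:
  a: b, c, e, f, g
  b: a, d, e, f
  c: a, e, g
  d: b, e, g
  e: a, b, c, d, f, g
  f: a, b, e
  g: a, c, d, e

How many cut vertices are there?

0

Removing f, for instance, still leaves 1 component. No single vertex removal increases the component count — the graph has no articulation points.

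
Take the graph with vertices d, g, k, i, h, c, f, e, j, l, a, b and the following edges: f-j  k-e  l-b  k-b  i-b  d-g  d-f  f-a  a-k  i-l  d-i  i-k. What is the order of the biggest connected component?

h is isolated — a component by itself.
c is isolated — a component by itself.
Starting from a we can reach a, b, d, e, f, g, i, j, k, l. That is one component of size 10.
The largest has 10 vertices.

10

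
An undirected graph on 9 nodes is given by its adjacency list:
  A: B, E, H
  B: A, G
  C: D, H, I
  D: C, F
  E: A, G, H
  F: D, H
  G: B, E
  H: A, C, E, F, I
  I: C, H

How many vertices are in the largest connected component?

9

Starting from A we can reach A, B, C, D, E, F, G, H, I. That is one component of size 9.
The largest has 9 vertices.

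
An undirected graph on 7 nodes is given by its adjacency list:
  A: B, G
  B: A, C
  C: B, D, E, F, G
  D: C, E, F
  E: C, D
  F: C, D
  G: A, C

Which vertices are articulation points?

C

Removing C increases the component count from 1 to 2, so C is a cut vertex.
By contrast removing D leaves 1 component; it is not a cut vertex. No other vertex is a cut vertex either.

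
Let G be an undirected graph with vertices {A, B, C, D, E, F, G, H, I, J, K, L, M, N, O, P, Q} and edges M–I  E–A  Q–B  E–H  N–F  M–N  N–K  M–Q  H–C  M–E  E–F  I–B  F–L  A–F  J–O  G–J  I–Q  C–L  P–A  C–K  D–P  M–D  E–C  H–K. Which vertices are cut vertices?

J, M

Removing J increases the component count from 2 to 3, so J is a cut vertex.
Removing M increases the component count from 2 to 3, so M is a cut vertex.
By contrast removing F leaves 2 components; it is not a cut vertex. No other vertex is a cut vertex either.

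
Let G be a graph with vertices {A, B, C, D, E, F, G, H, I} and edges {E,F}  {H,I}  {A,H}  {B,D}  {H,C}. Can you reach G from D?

No

The component containing D is {B, D}, and G is not in it.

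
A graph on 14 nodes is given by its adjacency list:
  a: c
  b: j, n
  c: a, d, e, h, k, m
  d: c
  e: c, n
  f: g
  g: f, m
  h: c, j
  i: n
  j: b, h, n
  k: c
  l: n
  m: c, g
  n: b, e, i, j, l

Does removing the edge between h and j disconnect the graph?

After removing h-j, the path h-c-e-n-j still connects them, so the edge is not a bridge.

No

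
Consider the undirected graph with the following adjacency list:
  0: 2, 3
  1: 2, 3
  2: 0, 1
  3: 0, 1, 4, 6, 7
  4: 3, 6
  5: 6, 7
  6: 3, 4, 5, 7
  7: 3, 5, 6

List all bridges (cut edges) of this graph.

The edges on the cycle 3-0-2-1-3 are not bridges since each lies on that cycle.
Every edge lies on some cycle, so there are no bridges.

none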